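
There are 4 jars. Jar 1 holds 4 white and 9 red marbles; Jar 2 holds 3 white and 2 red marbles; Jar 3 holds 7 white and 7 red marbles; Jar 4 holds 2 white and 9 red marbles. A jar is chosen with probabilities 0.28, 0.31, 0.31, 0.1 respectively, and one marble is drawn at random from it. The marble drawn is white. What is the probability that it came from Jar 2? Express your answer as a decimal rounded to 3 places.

Tabulate prior·likelihood by source: [1] prior 0.28, lik 0.3077, product 0.08615; [2] prior 0.31, lik 0.6, product 0.1860; [3] prior 0.31, lik 0.5, product 0.1550; [4] prior 0.1, lik 0.1818, product 0.01818.
Normalizing constant = 0.44534; the posterior for Jar 2 is its product over the sum, 0.1860/0.44534 = 0.418.

Posterior probability ≈ 0.418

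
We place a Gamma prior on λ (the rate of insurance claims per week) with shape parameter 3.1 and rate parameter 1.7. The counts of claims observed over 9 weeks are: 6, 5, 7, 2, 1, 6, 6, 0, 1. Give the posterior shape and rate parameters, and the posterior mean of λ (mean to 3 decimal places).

Total count ∑xᵢ = 34 over n = 9 weeks.
Gamma is conjugate to the Poisson likelihood: posterior is Gamma(shape = 3.1+34 = 37.1, rate = 1.7+9 = 10.7).
Posterior mean = shape/rate = 37.1/10.7 = 3.467.

Posterior: Gamma(shape=37.1, rate=10.7); mean ≈ 3.467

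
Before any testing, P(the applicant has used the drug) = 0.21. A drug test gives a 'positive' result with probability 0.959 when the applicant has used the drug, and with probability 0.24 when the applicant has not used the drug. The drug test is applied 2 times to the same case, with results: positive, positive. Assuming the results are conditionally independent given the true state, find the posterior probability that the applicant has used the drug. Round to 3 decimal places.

Posterior P(H) ≈ 0.809

With H the event that the applicant has used the drug, the joint likelihood of the observed sequence is P(data|H) = 0.959·0.959 = 0.91968 and P(data|¬H) = 0.24·0.24 = 0.057600.
Bayes: P(H|data) = 0.21·0.91968 / (0.21·0.91968 + 0.79·0.057600) = 0.19313/0.23864 = 0.8093.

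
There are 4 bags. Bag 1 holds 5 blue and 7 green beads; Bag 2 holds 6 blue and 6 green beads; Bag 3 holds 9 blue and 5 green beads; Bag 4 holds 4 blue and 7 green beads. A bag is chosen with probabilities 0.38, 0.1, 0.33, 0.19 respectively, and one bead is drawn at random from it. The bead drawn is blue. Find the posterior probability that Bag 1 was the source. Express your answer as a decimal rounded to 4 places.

Posterior probability ≈ 0.3234

P(blue|Bag 1) = 0.4167; P(blue|Bag 2) = 0.5; P(blue|Bag 3) = 0.6429; P(blue|Bag 4) = 0.3636.
Prior × likelihood for each source: 0.38·0.4167=0.1583, 0.1·0.5=0.05000, 0.33·0.6429=0.2121, 0.19·0.3636=0.06909. Summing gives P(blue) = 0.48957.
P(Bag 1 | blue) = 0.1583 / 0.48957 = 0.3234.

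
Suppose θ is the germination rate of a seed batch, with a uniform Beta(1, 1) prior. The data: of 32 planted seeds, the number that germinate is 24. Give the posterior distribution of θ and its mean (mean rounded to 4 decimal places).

Observing 24 successes and 8 failures updates Beta(1, 1) by adding the success and failure counts to the two shape parameters: α = 1+24 = 25, β = 1+8 = 9.
Posterior mean = α/(α+β) = 25/34 = 0.7353.

Posterior: Beta(25, 9); mean ≈ 0.7353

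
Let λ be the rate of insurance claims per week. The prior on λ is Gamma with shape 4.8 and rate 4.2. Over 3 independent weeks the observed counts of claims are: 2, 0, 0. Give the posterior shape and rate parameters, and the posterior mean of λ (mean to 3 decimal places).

Posterior: Gamma(shape=6.8, rate=7.2); mean ≈ 0.944

Total count ∑xᵢ = 2 over n = 3 weeks.
Gamma is conjugate to the Poisson likelihood: posterior is Gamma(shape = 4.8+2 = 6.8, rate = 4.2+3 = 7.2).
Posterior mean = shape/rate = 6.8/7.2 = 0.944.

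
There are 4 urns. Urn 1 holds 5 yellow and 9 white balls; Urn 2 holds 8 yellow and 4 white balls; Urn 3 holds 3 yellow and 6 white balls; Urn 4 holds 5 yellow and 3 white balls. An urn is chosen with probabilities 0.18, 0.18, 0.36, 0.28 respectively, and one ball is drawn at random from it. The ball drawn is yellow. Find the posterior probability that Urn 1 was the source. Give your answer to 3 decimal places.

Posterior probability ≈ 0.134

P(yellow|Urn 1) = 0.3571; P(yellow|Urn 2) = 0.6667; P(yellow|Urn 3) = 0.3333; P(yellow|Urn 4) = 0.625.
Prior × likelihood for each source: 0.18·0.3571=0.06429, 0.18·0.6667=0.1200, 0.36·0.3333=0.1200, 0.28·0.625=0.1750. Summing gives P(yellow) = 0.47929.
P(Urn 1 | yellow) = 0.06429 / 0.47929 = 0.134.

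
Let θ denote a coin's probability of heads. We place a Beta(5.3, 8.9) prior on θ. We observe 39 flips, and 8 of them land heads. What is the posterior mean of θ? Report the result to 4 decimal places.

Posterior mean ≈ 0.2500

Observing 8 successes and 31 failures updates Beta(5.3, 8.9) by adding the success and failure counts to the two shape parameters: α = 5.3+8 = 13.3, β = 8.9+31 = 39.9.
Posterior mean = α/(α+β) = 13.3/53.2 = 0.2500.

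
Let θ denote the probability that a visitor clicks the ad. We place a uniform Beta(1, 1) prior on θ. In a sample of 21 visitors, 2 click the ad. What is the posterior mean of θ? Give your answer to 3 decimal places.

Posterior mean ≈ 0.130

Observing 2 successes and 19 failures updates Beta(1, 1) by adding the success and failure counts to the two shape parameters: α = 1+2 = 3, β = 1+19 = 20.
Posterior mean = α/(α+β) = 3/23 = 0.130.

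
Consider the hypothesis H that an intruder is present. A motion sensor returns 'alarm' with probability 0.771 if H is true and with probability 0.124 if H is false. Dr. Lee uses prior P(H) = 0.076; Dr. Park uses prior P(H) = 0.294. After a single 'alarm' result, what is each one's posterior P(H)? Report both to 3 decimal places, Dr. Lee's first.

Dr. Lee: 0.338; Dr. Park: 0.721

The likelihood ratio for an 'alarm' result is 0.771/0.124 = 6.2177.
Dr. Lee: prior odds 0.076/0.924 = 0.082251; posterior odds 0.51142; posterior probability 0.338.
Dr. Park: prior odds 0.294/0.706 = 0.41643; posterior odds 2.5893; posterior probability 0.721.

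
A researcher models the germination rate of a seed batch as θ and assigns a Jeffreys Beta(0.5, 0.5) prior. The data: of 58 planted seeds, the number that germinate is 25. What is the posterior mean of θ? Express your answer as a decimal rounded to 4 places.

Observing 25 successes and 33 failures updates Beta(0.5, 0.5) by adding the success and failure counts to the two shape parameters: α = 0.5+25 = 25.5, β = 0.5+33 = 33.5.
Posterior mean = α/(α+β) = 25.5/59 = 0.4322.

Posterior mean ≈ 0.4322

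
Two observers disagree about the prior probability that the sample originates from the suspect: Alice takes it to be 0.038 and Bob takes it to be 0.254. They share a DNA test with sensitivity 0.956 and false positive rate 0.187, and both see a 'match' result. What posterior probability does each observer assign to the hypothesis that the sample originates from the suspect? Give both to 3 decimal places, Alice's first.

P('+'|H) = 0.956, P('+'|¬H) = 0.187.
Alice: numerator 0.956·0.038 = 0.036328; evidence = 0.036328+0.187·0.962 = 0.21622; posterior = 0.168.
Bob: numerator 0.956·0.254 = 0.24282; evidence = 0.24282+0.187·0.746 = 0.38233; posterior = 0.635.

Alice: 0.168; Bob: 0.635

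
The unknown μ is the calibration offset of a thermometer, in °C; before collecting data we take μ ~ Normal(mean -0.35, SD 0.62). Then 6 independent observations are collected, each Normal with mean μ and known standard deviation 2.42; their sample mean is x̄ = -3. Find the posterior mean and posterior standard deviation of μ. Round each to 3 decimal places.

Prior precision 1/τ₀² = 1/0.62² = 2.60146; data precision n/σ² = 6/2.42² = 1.02452.
Posterior precision = 2.60146 + 1.02452 = 3.62598, giving posterior SD = 1/√3.62598 = 0.525.
Posterior mean = (2.60146·-0.35 + 1.02452·-3) / 3.62598 = -1.099.

Posterior mean ≈ -1.099; posterior SD ≈ 0.525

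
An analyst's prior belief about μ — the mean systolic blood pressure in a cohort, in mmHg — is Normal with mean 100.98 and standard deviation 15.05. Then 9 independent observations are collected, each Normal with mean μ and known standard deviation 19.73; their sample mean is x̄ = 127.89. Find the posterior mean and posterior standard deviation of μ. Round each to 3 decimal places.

Posterior mean ≈ 123.575; posterior SD ≈ 6.026

Prior precision 1/τ₀² = 1/15.05² = 0.00441496; data precision n/σ² = 9/19.73² = 0.0231200.
Posterior precision = 0.00441496 + 0.0231200 = 0.0275350, giving posterior SD = 1/√0.0275350 = 6.026.
Posterior mean = (0.00441496·100.98 + 0.0231200·127.89) / 0.0275350 = 123.575.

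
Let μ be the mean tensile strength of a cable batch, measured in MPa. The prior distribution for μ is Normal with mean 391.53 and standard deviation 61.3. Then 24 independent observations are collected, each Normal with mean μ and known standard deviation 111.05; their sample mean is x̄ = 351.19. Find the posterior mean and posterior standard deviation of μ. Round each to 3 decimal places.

Posterior mean ≈ 356.043; posterior SD ≈ 21.261

Prior precision 1/τ₀² = 1/61.3² = 0.00026612; data precision n/σ² = 24/111.05² = 0.00194614.
Posterior precision = 0.00026612 + 0.00194614 = 0.00221226, giving posterior SD = 1/√0.00221226 = 21.261.
Posterior mean = (0.00026612·391.53 + 0.00194614·351.19) / 0.00221226 = 356.043.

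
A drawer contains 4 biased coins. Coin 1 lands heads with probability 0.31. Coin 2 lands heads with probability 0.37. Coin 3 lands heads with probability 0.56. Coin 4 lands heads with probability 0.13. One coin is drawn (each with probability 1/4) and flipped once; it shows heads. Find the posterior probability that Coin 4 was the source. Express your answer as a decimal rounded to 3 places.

Posterior probability ≈ 0.095

Tabulate prior·likelihood by source: [1] prior 0.25, lik 0.31, product 0.07750; [2] prior 0.25, lik 0.37, product 0.09250; [3] prior 0.25, lik 0.56, product 0.1400; [4] prior 0.25, lik 0.13, product 0.03250.
Normalizing constant = 0.34250; the posterior for Coin 4 is its product over the sum, 0.03250/0.34250 = 0.095.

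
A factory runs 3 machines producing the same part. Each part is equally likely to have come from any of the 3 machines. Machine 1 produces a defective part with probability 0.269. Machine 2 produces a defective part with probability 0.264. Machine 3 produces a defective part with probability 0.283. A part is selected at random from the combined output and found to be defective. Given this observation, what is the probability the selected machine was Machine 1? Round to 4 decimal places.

Posterior probability ≈ 0.3297

Tabulate prior·likelihood by source: [1] prior 0.333333, lik 0.269, product 0.08967; [2] prior 0.333333, lik 0.264, product 0.08800; [3] prior 0.333333, lik 0.283, product 0.09433.
Normalizing constant = 0.27200; the posterior for Machine 1 is its product over the sum, 0.08967/0.27200 = 0.3297.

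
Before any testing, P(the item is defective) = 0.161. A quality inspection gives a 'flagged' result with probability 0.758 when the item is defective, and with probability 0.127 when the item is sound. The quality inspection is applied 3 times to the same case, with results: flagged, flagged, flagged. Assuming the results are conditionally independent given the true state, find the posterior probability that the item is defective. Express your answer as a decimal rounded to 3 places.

Posterior P(H) ≈ 0.976

With H the event that the item is defective, the joint likelihood of the observed sequence is P(data|H) = 0.758·0.758·0.758 = 0.43552 and P(data|¬H) = 0.127·0.127·0.127 = 0.0020484.
Bayes: P(H|data) = 0.161·0.43552 / (0.161·0.43552 + 0.839·0.0020484) = 0.070119/0.071837 = 0.9761.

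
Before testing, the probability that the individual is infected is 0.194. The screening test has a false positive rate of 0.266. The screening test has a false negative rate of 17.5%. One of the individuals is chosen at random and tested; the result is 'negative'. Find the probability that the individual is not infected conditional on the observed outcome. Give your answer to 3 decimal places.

P(¬H | E) ≈ 0.946

Let H be the event that the individual is infected. P(H) = 0.194, so P(¬H) = 0.806. With E the 'negative' result, P(E|H) = 0.175 and P(E|¬H) = 0.734.
P(E) = 0.175·0.194 + 0.734·0.806 = 0.033950 + 0.59160 = 0.62555.
By Bayes' theorem, P(H|E) = 0.033950 / 0.62555 = 0.054. Hence P(¬H|E) = 1 − 0.054 = 0.946.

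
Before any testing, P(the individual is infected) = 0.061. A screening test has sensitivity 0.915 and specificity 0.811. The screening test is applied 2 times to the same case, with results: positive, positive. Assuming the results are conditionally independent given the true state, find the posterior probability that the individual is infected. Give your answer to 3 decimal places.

Let H be the event that the individual is infected; start with P(H) = 0.061. P('positive'|H) = 0.915, P('positive'|¬H) = 0.189.
Update on result 1 ('positive'): P(H) ← 0.915·0.0610 / (0.915·0.0610 + 0.189·0.9390) = 0.055815/0.23329 = 0.2393.
Update on result 2 ('positive'): P(H) ← 0.915·0.2393 / (0.915·0.2393 + 0.189·0.7607) = 0.21892/0.36270 = 0.6036.

Posterior P(H) ≈ 0.604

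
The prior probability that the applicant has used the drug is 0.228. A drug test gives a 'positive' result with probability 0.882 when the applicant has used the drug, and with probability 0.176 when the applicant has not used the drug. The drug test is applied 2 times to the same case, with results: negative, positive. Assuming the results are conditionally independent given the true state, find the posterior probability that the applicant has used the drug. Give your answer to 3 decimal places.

With H the event that the applicant has used the drug, the joint likelihood of the observed sequence is P(data|H) = 0.118·0.882 = 0.10408 and P(data|¬H) = 0.824·0.176 = 0.14502.
Bayes: P(H|data) = 0.228·0.10408 / (0.228·0.10408 + 0.772·0.14502) = 0.023729/0.13569 = 0.1749.

Posterior P(H) ≈ 0.175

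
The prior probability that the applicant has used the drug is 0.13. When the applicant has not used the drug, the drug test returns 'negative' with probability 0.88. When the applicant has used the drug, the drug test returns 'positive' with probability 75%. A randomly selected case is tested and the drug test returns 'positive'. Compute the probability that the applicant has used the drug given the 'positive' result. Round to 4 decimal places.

P(H | E) ≈ 0.4829

Write H for 'the applicant has used the drug'. Prior odds H:¬H = 0.13/0.87 = 0.14943. For the 'positive' outcome, the likelihood ratio is 0.75/0.12 = 6.2500.
Posterior odds = 0.14943 × 6.2500 = 0.93391, so P(H|E) = 0.93391/(1+0.93391) = 0.4829.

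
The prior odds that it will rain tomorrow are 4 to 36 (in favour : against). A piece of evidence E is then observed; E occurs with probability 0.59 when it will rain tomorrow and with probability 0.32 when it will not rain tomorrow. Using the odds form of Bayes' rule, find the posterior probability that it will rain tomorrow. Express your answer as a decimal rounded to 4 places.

Prior odds = 4/36 = 0.11111. In log-odds, ln(0.11111) = -2.1972.
Add log likelihood ratio: ln(1.8437) = 0.61180.
Posterior log-odds = -1.5854, so posterior odds = exp(-1.5854) = 0.20486. Converting, P(H|E) = 0.20486/1.2049 = 0.1700.

Posterior probability ≈ 0.1700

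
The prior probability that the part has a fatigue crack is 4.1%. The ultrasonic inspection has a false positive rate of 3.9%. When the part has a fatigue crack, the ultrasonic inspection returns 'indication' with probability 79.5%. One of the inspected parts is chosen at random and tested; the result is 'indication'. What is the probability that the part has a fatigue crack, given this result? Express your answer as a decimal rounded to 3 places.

P(H | E) ≈ 0.466

Let H be the event that the part has a fatigue crack. P(H) = 0.041, so P(¬H) = 0.959. With E the 'indication' result, P(E|H) = 0.795 and P(E|¬H) = 0.039.
P(E) = 0.795·0.041 + 0.039·0.959 = 0.032595 + 0.037401 = 0.069996.
By Bayes' theorem, P(H|E) = 0.032595 / 0.069996 = 0.466.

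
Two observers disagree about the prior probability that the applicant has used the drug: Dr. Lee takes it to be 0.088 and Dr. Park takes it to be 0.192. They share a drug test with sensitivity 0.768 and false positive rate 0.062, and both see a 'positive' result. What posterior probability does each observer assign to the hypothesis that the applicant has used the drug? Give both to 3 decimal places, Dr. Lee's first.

Dr. Lee: 0.544; Dr. Park: 0.746

P('+'|H) = 0.768, P('+'|¬H) = 0.062.
Dr. Lee: numerator 0.768·0.088 = 0.067584; evidence = 0.067584+0.062·0.912 = 0.12413; posterior = 0.544.
Dr. Park: numerator 0.768·0.192 = 0.14746; evidence = 0.14746+0.062·0.808 = 0.19755; posterior = 0.746.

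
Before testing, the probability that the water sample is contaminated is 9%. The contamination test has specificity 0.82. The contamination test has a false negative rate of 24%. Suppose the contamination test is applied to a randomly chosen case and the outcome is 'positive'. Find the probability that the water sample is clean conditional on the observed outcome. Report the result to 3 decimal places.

Let H be the event that the water sample is contaminated. P(H) = 0.09, so P(¬H) = 0.91. With E the 'positive' result, P(E|H) = 0.76 and P(E|¬H) = 0.18.
P(E) = 0.76·0.09 + 0.18·0.91 = 0.068400 + 0.16380 = 0.23220.
By Bayes' theorem, P(H|E) = 0.068400 / 0.23220 = 0.295. Hence P(¬H|E) = 1 − 0.295 = 0.705.

P(¬H | E) ≈ 0.705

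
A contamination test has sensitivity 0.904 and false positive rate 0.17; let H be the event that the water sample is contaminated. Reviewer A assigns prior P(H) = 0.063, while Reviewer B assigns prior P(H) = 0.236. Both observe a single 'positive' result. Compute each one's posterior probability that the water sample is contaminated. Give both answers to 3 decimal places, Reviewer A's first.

P('+'|H) = 0.904, P('+'|¬H) = 0.17.
Reviewer A: numerator 0.904·0.063 = 0.056952; evidence = 0.056952+0.17·0.937 = 0.21624; posterior = 0.263.
Reviewer B: numerator 0.904·0.236 = 0.21334; evidence = 0.21334+0.17·0.764 = 0.34322; posterior = 0.622.

Reviewer A: 0.263; Reviewer B: 0.622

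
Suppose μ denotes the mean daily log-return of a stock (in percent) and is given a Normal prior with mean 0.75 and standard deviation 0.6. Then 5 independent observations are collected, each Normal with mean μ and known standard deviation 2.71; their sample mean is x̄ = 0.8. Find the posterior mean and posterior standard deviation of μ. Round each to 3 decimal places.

Posterior mean ≈ 0.760; posterior SD ≈ 0.538

Prior precision 1/τ₀² = 1/0.6² = 2.77778; data precision n/σ² = 5/2.71² = 0.680819.
Posterior precision = 2.77778 + 0.680819 = 3.45860, giving posterior SD = 1/√3.45860 = 0.538.
Posterior mean = (2.77778·0.75 + 0.680819·0.8) / 3.45860 = 0.760.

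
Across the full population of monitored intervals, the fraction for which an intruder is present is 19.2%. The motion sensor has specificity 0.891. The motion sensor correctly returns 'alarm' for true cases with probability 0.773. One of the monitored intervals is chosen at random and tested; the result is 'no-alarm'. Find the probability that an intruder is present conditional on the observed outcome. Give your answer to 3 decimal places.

P(H | E) ≈ 0.057

Let H be the event that an intruder is present. P(H) = 0.192, so P(¬H) = 0.808. With E the 'no-alarm' result, P(E|H) = 0.227 and P(E|¬H) = 0.891.
P(E) = 0.227·0.192 + 0.891·0.808 = 0.043584 + 0.71993 = 0.76351.
By Bayes' theorem, P(H|E) = 0.043584 / 0.76351 = 0.057.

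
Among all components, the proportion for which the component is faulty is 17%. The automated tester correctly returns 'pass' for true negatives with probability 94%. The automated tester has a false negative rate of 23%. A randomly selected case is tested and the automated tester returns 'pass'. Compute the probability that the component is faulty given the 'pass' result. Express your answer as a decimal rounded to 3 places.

Write H for 'the component is faulty'. Prior odds H:¬H = 0.17/0.83 = 0.20482. For the 'pass' outcome, the likelihood ratio is 0.23/0.94 = 0.24468.
Posterior odds = 0.20482 × 0.24468 = 0.050115, so P(H|E) = 0.050115/(1+0.050115) = 0.048.

P(H | E) ≈ 0.048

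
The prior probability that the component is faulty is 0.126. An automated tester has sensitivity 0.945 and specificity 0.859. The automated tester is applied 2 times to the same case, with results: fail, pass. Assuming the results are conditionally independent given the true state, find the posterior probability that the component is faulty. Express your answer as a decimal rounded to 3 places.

Posterior P(H) ≈ 0.058

With H the event that the component is faulty, the joint likelihood of the observed sequence is P(data|H) = 0.945·0.055 = 0.051975 and P(data|¬H) = 0.141·0.859 = 0.12112.
Bayes: P(H|data) = 0.126·0.051975 / (0.126·0.051975 + 0.874·0.12112) = 0.0065489/0.11241 = 0.0583.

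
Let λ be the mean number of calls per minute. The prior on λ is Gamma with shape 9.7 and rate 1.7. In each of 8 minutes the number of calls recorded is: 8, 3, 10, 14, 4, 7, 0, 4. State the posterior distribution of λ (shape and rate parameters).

Posterior: Gamma(shape=59.7, rate=9.7)

Total count ∑xᵢ = 50 over n = 8 minutes.
Gamma is conjugate to the Poisson likelihood: posterior is Gamma(shape = 9.7+50 = 59.7, rate = 1.7+8 = 9.7).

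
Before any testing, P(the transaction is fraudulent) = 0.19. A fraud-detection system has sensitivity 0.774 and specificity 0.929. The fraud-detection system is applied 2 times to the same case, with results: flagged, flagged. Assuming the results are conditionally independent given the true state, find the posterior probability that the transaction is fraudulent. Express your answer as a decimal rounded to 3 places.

Posterior P(H) ≈ 0.965

Let H be the event that the transaction is fraudulent; start with P(H) = 0.19. P('flagged'|H) = 0.774, P('flagged'|¬H) = 0.071.
Update on result 1 ('flagged'): P(H) ← 0.774·0.1900 / (0.774·0.1900 + 0.071·0.8100) = 0.14706/0.20457 = 0.7189.
Update on result 2 ('flagged'): P(H) ← 0.774·0.7189 / (0.774·0.7189 + 0.071·0.2811) = 0.55641/0.57637 = 0.9654.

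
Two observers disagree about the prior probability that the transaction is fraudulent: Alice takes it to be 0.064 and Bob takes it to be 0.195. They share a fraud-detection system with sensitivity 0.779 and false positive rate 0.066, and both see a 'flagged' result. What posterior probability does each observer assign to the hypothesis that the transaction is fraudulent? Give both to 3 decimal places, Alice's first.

P('+'|H) = 0.779, P('+'|¬H) = 0.066.
Alice: numerator 0.779·0.064 = 0.049856; evidence = 0.049856+0.066·0.936 = 0.11163; posterior = 0.447.
Bob: numerator 0.779·0.195 = 0.15191; evidence = 0.15191+0.066·0.805 = 0.20504; posterior = 0.741.

Alice: 0.447; Bob: 0.741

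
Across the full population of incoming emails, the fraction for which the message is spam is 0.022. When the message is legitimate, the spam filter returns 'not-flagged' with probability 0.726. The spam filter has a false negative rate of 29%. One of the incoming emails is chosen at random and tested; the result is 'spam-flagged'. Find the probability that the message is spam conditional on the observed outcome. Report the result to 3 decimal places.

Let H be the event that the message is spam. P(H) = 0.022, so P(¬H) = 0.978. With E the 'spam-flagged' result, P(E|H) = 0.71 and P(E|¬H) = 0.274.
P(E) = 0.71·0.022 + 0.274·0.978 = 0.015620 + 0.26797 = 0.28359.
By Bayes' theorem, P(H|E) = 0.015620 / 0.28359 = 0.055.

P(H | E) ≈ 0.055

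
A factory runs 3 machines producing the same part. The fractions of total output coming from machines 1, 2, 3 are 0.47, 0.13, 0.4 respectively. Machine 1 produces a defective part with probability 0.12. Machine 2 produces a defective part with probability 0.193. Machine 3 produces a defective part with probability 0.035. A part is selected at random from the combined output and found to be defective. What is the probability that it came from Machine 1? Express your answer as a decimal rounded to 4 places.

P(defective|M1) = 0.12; P(defective|M2) = 0.193; P(defective|M3) = 0.035.
Prior × likelihood for each source: 0.47·0.12=0.05640, 0.13·0.193=0.02509, 0.4·0.035=0.01400. Summing gives P(defective) = 0.095490.
P(Machine 1 | defective) = 0.05640 / 0.095490 = 0.5906.

Posterior probability ≈ 0.5906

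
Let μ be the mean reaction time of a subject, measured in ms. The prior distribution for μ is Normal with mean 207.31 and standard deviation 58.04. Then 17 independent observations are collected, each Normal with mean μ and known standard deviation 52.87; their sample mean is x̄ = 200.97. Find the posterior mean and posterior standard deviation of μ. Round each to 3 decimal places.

Posterior mean ≈ 201.265; posterior SD ≈ 12.521

Prior precision 1/τ₀² = 1/58.04² = 0.00029686; data precision n/σ² = 17/52.87² = 0.00608177.
Posterior precision = 0.00029686 + 0.00608177 = 0.00637863, giving posterior SD = 1/√0.00637863 = 12.521.
Posterior mean = (0.00029686·207.31 + 0.00608177·200.97) / 0.00637863 = 201.265.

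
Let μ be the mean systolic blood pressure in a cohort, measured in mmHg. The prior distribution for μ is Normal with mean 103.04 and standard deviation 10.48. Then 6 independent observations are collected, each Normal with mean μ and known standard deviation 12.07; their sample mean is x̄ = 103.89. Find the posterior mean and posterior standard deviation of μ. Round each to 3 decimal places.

Prior precision 1/τ₀² = 1/10.48² = 0.00910495; data precision n/σ² = 6/12.07² = 0.0411848.
Posterior precision = 0.00910495 + 0.0411848 = 0.0502897, giving posterior SD = 1/√0.0502897 = 4.459.
Posterior mean = (0.00910495·103.04 + 0.0411848·103.89) / 0.0502897 = 103.736.

Posterior mean ≈ 103.736; posterior SD ≈ 4.459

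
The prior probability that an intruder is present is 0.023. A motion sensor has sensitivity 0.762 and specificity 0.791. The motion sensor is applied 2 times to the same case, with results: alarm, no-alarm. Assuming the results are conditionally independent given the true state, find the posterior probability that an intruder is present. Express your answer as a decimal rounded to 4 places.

Posterior P(H) ≈ 0.0252

With H the event that an intruder is present, the joint likelihood of the observed sequence is P(data|H) = 0.762·0.238 = 0.18136 and P(data|¬H) = 0.209·0.791 = 0.16532.
Bayes: P(H|data) = 0.023·0.18136 / (0.023·0.18136 + 0.977·0.16532) = 0.0041712/0.16569 = 0.0252.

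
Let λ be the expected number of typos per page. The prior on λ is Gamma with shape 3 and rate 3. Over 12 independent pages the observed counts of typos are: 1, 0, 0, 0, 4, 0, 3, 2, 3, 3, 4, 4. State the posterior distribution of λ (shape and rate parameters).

The Poisson likelihood adds the total count to the shape and the number of exposure periods to the rate. Here ∑xᵢ = 24 and n = 12, so shape 3→27 and rate 3→15.

Posterior: Gamma(shape=27, rate=15)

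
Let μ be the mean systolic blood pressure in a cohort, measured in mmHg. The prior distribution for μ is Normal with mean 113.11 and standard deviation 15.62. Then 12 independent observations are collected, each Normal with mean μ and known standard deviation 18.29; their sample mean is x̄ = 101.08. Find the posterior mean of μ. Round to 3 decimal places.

Posterior mean ≈ 102.314

With known σ, the Normal prior is conjugate. Weight on the data is w = (n/σ²)/(n/σ² + 1/τ₀²) = 0.0358719/(0.0358719+0.00409862) = 0.89746.
Posterior mean = w·x̄ + (1−w)·μ₀ = 0.89746·101.08 + 0.10254·113.11 = 102.314.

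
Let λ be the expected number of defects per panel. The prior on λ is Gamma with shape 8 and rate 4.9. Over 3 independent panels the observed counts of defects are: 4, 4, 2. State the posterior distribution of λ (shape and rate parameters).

The Poisson likelihood adds the total count to the shape and the number of exposure periods to the rate. Here ∑xᵢ = 10 and n = 3, so shape 8→18 and rate 4.9→7.9.

Posterior: Gamma(shape=18, rate=7.9)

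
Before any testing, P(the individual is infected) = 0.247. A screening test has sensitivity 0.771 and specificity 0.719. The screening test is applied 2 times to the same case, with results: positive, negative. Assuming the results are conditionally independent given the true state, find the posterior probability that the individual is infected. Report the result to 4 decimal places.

Let H be the event that the individual is infected; start with P(H) = 0.247. P('positive'|H) = 0.771, P('positive'|¬H) = 0.281.
Update on result 1 ('positive'): P(H) ← 0.771·0.2470 / (0.771·0.2470 + 0.281·0.7530) = 0.19044/0.40203 = 0.4737.
Update on result 2 ('negative'): P(H) ← 0.229·0.4737 / (0.229·0.4737 + 0.719·0.5263) = 0.10847/0.48689 = 0.2228.

Posterior P(H) ≈ 0.2228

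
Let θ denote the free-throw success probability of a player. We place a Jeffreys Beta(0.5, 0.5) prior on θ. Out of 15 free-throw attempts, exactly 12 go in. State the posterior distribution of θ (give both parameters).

The binomial likelihood is conjugate to the Beta prior: with 12 successes and 3 failures, the posterior is Beta(0.5+12, 0.5+3) = Beta(12.5, 3.5).

Posterior: Beta(12.5, 3.5)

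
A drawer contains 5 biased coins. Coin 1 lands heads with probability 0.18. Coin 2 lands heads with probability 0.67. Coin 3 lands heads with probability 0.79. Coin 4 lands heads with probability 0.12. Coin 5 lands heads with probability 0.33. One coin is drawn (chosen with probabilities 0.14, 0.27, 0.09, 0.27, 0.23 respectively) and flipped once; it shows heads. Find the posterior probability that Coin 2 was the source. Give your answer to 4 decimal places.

Posterior probability ≈ 0.4693

Tabulate prior·likelihood by source: [1] prior 0.14, lik 0.18, product 0.02520; [2] prior 0.27, lik 0.67, product 0.1809; [3] prior 0.09, lik 0.79, product 0.07110; [4] prior 0.27, lik 0.12, product 0.03240; [5] prior 0.23, lik 0.33, product 0.07590.
Normalizing constant = 0.38550; the posterior for Coin 2 is its product over the sum, 0.1809/0.38550 = 0.4693.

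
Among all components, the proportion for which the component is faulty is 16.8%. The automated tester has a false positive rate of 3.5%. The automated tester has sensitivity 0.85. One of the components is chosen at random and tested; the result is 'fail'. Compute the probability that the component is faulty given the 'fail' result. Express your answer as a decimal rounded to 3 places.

P(H | E) ≈ 0.831

Write H for 'the component is faulty'. Prior odds H:¬H = 0.168/0.832 = 0.20192. For the 'fail' outcome, the likelihood ratio is 0.85/0.035 = 24.286.
Posterior odds = 0.20192 × 24.286 = 4.9038, so P(H|E) = 4.9038/(1+4.9038) = 0.831.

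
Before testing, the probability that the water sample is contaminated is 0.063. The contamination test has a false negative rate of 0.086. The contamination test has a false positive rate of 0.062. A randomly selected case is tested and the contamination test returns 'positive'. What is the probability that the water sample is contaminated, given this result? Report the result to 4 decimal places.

P(H | E) ≈ 0.4978

Write H for 'the water sample is contaminated'. Prior odds H:¬H = 0.063/0.937 = 0.067236. For the 'positive' outcome, the likelihood ratio is 0.914/0.062 = 14.742.
Posterior odds = 0.067236 × 14.742 = 0.99119, so P(H|E) = 0.99119/(1+0.99119) = 0.4978.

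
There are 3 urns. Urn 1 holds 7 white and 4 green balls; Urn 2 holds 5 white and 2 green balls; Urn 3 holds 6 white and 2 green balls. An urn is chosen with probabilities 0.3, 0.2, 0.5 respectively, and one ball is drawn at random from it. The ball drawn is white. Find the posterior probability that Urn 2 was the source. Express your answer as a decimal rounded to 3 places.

Tabulate prior·likelihood by source: [1] prior 0.3, lik 0.6364, product 0.1909; [2] prior 0.2, lik 0.7143, product 0.1429; [3] prior 0.5, lik 0.75, product 0.3750.
Normalizing constant = 0.70877; the posterior for Urn 2 is its product over the sum, 0.1429/0.70877 = 0.202.

Posterior probability ≈ 0.202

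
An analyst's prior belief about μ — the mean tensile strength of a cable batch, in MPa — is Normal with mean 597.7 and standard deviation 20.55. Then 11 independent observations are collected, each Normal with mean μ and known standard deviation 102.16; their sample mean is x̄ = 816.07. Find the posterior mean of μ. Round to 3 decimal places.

With known σ, the Normal prior is conjugate. Weight on the data is w = (n/σ²)/(n/σ² + 1/τ₀²) = 0.00105398/(0.00105398+0.00236797) = 0.30800.
Posterior mean = w·x̄ + (1−w)·μ₀ = 0.30800·816.07 + 0.69200·597.7 = 664.959.

Posterior mean ≈ 664.959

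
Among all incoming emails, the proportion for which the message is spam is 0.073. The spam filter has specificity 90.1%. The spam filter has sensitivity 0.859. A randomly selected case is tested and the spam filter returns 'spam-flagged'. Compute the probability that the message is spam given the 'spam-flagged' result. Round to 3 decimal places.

P(H | E) ≈ 0.406

Let H be the event that the message is spam. P(H) = 0.073, so P(¬H) = 0.927. With E the 'spam-flagged' result, P(E|H) = 0.859 and P(E|¬H) = 0.099.
P(E) = 0.859·0.073 + 0.099·0.927 = 0.062707 + 0.091773 = 0.15448.
By Bayes' theorem, P(H|E) = 0.062707 / 0.15448 = 0.406.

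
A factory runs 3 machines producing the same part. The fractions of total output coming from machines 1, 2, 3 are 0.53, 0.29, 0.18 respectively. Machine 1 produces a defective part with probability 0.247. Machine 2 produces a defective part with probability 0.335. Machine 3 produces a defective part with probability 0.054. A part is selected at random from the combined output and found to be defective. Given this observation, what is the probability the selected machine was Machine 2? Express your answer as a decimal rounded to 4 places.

P(defective|M1) = 0.247; P(defective|M2) = 0.335; P(defective|M3) = 0.054.
Prior × likelihood for each source: 0.53·0.247=0.1309, 0.29·0.335=0.09715, 0.18·0.054=0.009720. Summing gives P(defective) = 0.23778.
P(Machine 2 | defective) = 0.09715 / 0.23778 = 0.4086.

Posterior probability ≈ 0.4086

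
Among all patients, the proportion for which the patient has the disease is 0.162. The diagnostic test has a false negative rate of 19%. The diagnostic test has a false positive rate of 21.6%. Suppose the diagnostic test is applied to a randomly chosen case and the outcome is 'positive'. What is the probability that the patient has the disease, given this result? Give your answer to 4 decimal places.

P(H | E) ≈ 0.4203

Write H for 'the patient has the disease'. Prior odds H:¬H = 0.162/0.838 = 0.19332. For the 'positive' outcome, the likelihood ratio is 0.81/0.216 = 3.7500.
Posterior odds = 0.19332 × 3.7500 = 0.72494, so P(H|E) = 0.72494/(1+0.72494) = 0.4203.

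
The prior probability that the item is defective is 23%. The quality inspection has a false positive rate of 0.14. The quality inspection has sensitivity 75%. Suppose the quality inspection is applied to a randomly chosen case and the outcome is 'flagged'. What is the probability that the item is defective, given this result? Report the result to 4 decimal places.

P(H | E) ≈ 0.6154

Let H be the event that the item is defective. P(H) = 0.23, so P(¬H) = 0.77. With E the 'flagged' result, P(E|H) = 0.75 and P(E|¬H) = 0.14.
P(E) = 0.75·0.23 + 0.14·0.77 = 0.17250 + 0.10780 = 0.28030.
By Bayes' theorem, P(H|E) = 0.17250 / 0.28030 = 0.6154.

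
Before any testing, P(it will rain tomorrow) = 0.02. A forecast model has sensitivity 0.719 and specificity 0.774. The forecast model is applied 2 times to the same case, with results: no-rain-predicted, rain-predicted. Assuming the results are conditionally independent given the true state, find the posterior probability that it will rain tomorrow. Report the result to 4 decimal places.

With H the event that it will rain tomorrow, the joint likelihood of the observed sequence is P(data|H) = 0.281·0.719 = 0.20204 and P(data|¬H) = 0.774·0.226 = 0.17492.
Bayes: P(H|data) = 0.02·0.20204 / (0.02·0.20204 + 0.98·0.17492) = 0.0040408/0.17547 = 0.0230.

Posterior P(H) ≈ 0.0230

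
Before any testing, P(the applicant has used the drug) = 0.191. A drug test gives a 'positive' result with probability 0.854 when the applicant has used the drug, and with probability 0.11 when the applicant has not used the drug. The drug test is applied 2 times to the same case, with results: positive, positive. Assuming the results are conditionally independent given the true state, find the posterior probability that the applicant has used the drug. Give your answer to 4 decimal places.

Let H be the event that the applicant has used the drug; start with P(H) = 0.191. P('positive'|H) = 0.854, P('positive'|¬H) = 0.11.
Update on result 1 ('positive'): P(H) ← 0.854·0.1910 / (0.854·0.1910 + 0.11·0.8090) = 0.16311/0.25210 = 0.6470.
Update on result 2 ('positive'): P(H) ← 0.854·0.6470 / (0.854·0.6470 + 0.11·0.3530) = 0.55255/0.59138 = 0.9343.

Posterior P(H) ≈ 0.9343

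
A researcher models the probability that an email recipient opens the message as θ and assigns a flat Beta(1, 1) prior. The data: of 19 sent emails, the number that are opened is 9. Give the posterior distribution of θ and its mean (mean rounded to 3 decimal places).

The binomial likelihood is conjugate to the Beta prior: with 9 successes and 10 failures, the posterior is Beta(1+9, 1+10) = Beta(10, 11).
Posterior mean = α/(α+β) = 10/21 = 0.476.

Posterior: Beta(10, 11); mean ≈ 0.476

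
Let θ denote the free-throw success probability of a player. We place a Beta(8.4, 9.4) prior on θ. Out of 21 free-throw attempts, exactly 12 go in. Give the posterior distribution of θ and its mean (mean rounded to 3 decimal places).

The binomial likelihood is conjugate to the Beta prior: with 12 successes and 9 failures, the posterior is Beta(8.4+12, 9.4+9) = Beta(20.4, 18.4).
Posterior mean = α/(α+β) = 20.4/38.8 = 0.526.

Posterior: Beta(20.4, 18.4); mean ≈ 0.526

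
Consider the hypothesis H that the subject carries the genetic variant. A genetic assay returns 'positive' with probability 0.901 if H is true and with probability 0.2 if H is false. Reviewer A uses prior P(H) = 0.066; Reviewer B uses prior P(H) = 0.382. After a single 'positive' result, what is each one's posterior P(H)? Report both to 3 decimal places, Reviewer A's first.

Reviewer A: 0.241; Reviewer B: 0.736

P('+'|H) = 0.901, P('+'|¬H) = 0.2.
Reviewer A: numerator 0.901·0.066 = 0.059466; evidence = 0.059466+0.2·0.934 = 0.24627; posterior = 0.241.
Reviewer B: numerator 0.901·0.382 = 0.34418; evidence = 0.34418+0.2·0.618 = 0.46778; posterior = 0.736.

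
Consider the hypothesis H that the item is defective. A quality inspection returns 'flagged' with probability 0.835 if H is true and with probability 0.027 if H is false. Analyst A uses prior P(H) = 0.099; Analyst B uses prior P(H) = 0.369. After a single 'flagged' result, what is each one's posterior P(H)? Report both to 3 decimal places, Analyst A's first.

The likelihood ratio for a 'flagged' result is 0.835/0.027 = 30.926.
Analyst A: prior odds 0.099/0.901 = 0.10988; posterior odds 3.3981; posterior probability 0.773.
Analyst B: prior odds 0.369/0.631 = 0.58479; posterior odds 18.085; posterior probability 0.948.

Analyst A: 0.773; Analyst B: 0.948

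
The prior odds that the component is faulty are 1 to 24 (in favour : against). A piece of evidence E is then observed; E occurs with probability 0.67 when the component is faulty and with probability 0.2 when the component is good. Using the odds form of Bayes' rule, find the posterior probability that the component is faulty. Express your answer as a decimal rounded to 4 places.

Posterior probability ≈ 0.1225

Prior odds = 1/24 = 0.041667.
Likelihood ratio for E = 0.67/0.2 = 3.3500.
Posterior odds = prior odds × LR = 0.13958.
Posterior probability = odds/(1+odds) = 0.13958/1.1396 = 0.1225.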